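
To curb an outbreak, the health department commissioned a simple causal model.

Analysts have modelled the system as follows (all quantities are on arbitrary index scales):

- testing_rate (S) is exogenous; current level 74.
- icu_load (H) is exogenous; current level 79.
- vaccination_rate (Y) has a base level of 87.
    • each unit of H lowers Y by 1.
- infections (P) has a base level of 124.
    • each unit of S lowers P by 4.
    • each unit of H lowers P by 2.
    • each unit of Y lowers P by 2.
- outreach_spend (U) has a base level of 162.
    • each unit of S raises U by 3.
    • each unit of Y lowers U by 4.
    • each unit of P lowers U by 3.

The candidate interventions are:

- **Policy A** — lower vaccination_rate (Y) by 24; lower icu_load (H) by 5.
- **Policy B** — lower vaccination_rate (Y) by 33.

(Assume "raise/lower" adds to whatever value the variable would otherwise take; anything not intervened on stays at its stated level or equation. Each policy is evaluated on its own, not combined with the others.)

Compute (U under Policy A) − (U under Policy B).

Policy A (Y − 24, H − 5):
  S = 74
  H = 79 − 5 = 74
  Y = 87 − 74 (−24 from intervention) = -11
  P = 124 − 4·74 − 2·74 − 2·(-11) = -298
  U = 162 + 3·74 − 4·(-11) − 3·(-298) = 1322
Policy B (Y − 33):
  S = 74
  H = 79
  Y = 87 − 79 (−33 from intervention) = -25
  P = 124 − 4·74 − 2·79 − 2·(-25) = -280
  U = 162 + 3·74 − 4·(-25) − 3·(-280) = 1324
U: 1322 − 1324 = -2

-2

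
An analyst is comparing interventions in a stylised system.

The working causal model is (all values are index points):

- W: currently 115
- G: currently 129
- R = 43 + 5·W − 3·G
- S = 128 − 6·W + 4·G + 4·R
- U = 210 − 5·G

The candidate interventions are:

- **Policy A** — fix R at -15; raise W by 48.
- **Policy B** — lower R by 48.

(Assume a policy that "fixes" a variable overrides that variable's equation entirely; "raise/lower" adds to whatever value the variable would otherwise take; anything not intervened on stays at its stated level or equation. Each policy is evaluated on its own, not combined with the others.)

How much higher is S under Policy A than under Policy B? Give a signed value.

-1080

Policy A (R := -15, W + 48):
  W = 115 + 48 = 163
  G = 129
  R = -15
  S = 128 − 6·163 + 4·129 + 4·(-15) = -394
Policy B (R − 48):
  W = 115
  G = 129
  R = 43 + 5·115 − 3·129 (−48 from intervention) = 183
  S = 128 − 6·115 + 4·129 + 4·183 = 686
S: -394 − 686 = -1080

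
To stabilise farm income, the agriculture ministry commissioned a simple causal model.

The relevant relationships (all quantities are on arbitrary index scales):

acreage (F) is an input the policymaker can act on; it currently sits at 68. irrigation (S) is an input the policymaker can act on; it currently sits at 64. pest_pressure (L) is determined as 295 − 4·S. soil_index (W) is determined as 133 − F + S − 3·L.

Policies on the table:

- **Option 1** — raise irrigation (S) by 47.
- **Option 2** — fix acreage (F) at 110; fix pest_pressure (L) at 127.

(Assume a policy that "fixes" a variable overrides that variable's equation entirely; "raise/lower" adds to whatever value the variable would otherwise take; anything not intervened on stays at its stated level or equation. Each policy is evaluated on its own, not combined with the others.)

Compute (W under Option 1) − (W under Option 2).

Option 1 (S + 47):
  F = 68
  S = 64 + 47 = 111
  L = 295 − 4·111 = -149
  W = 133 − 68 + 111 − 3·(-149) = 623
Option 2 (F := 110, L := 127):
  F = 110
  S = 64
  L = 127
  W = 133 − 110 + 64 − 3·127 = -294
W: 623 − (-294) = 917

917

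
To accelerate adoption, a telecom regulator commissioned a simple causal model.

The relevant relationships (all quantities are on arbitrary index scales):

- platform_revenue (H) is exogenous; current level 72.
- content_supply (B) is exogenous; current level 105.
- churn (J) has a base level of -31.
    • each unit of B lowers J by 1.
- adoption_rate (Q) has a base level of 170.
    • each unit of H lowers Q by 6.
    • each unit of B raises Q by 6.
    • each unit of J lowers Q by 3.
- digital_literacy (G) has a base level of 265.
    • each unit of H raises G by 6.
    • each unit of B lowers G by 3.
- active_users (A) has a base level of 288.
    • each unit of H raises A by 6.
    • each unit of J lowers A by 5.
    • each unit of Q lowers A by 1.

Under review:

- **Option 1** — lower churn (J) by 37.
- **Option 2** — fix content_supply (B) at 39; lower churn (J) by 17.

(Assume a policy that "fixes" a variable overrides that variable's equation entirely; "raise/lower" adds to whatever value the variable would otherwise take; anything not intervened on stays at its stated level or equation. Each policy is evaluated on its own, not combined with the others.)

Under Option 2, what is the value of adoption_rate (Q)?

Option 2 (B := 39, J − 17):
  H = 72
  B = 39
  J = -31 − 39 (−17 from intervention) = -87
  Q = 170 − 6·72 + 6·39 − 3·(-87) = 233

233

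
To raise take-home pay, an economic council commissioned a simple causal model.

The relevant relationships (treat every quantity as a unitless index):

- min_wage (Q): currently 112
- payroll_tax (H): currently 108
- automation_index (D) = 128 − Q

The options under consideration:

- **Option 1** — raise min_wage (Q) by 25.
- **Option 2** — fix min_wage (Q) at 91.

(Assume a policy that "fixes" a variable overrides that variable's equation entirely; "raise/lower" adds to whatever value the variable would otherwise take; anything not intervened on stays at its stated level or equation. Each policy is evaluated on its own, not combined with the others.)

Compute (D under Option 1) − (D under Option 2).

-46

Option 1 (Q + 25):
  Q = 112 + 25 = 137
  D = 128 − 137 = -9
Option 2 (Q := 91):
  Q = 91
  D = 128 − 91 = 37
D: -9 − 37 = -46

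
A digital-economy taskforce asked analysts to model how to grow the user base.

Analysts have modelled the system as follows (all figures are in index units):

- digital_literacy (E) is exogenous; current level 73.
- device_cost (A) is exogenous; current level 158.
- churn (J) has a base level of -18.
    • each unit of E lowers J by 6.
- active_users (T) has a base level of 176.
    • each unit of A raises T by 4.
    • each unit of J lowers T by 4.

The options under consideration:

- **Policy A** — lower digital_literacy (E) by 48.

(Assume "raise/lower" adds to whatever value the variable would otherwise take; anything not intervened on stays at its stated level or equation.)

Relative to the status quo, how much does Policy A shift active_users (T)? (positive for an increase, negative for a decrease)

-1152

Baseline:
  E = 73
  A = 158
  J = -18 − 6·73 = -456
  T = 176 + 4·158 − 4·(-456) = 2632
Policy A (E − 48):
  E = 73 − 48 = 25
  A = 158
  J = -18 − 6·25 = -168
  T = 176 + 4·158 − 4·(-168) = 1480
Change in T: 1480 − 2632 = -1152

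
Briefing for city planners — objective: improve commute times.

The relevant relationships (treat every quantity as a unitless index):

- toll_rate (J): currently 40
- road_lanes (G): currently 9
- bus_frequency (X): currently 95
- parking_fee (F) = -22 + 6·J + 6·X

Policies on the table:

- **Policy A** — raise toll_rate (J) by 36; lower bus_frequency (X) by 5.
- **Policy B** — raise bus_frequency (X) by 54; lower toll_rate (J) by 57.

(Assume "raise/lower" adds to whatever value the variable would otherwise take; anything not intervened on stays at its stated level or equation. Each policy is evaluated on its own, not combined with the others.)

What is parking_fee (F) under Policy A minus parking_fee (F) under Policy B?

Policy A (J + 36, X − 5):
  J = 40 + 36 = 76
  X = 95 − 5 = 90
  F = -22 + 6·76 + 6·90 = 974
Policy B (X + 54, J − 57):
  J = 40 − 57 = -17
  X = 95 + 54 = 149
  F = -22 + 6·(-17) + 6·149 = 770
F: 974 − 770 = 204

204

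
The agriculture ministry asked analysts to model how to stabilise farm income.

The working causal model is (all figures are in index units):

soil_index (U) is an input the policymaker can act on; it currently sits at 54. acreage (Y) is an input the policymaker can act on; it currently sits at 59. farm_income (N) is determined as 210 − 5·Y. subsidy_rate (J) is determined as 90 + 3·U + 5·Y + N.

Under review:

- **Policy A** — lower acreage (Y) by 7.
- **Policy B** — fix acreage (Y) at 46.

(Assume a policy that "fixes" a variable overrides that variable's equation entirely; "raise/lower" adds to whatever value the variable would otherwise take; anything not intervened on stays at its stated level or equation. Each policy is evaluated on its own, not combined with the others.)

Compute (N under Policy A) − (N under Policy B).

-30

Policy A (Y − 7):
  Y = 59 − 7 = 52
  N = 210 − 5·52 = -50
Policy B (Y := 46):
  Y = 46
  N = 210 − 5·46 = -20
N: -50 − (-20) = -30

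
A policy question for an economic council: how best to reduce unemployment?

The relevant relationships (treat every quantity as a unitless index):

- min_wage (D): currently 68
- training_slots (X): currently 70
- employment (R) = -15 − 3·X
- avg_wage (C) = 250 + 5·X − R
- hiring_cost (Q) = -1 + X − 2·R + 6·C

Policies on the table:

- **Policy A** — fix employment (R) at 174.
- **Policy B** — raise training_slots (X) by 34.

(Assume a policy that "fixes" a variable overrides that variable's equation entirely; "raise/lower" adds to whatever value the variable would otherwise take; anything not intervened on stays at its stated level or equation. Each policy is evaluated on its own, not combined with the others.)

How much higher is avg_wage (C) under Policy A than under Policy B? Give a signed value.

-671

Policy A (R := 174):
  X = 70
  R = 174
  C = 250 + 5·70 − 174 = 426
Policy B (X + 34):
  X = 70 + 34 = 104
  R = -15 − 3·104 = -327
  C = 250 + 5·104 − (-327) = 1097
C: 426 − 1097 = -671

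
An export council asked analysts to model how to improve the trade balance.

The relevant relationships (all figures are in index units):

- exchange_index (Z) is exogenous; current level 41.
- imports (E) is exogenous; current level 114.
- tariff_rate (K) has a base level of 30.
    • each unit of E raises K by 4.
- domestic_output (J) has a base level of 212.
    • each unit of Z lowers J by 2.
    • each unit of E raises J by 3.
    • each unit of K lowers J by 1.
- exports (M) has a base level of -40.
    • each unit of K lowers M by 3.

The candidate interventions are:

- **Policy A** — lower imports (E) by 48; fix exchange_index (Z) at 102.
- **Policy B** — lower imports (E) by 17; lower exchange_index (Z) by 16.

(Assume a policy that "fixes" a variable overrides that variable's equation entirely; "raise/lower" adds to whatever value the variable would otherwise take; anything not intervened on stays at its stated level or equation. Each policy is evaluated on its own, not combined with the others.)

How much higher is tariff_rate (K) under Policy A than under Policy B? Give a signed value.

-124

Policy A (E − 48, Z := 102):
  E = 114 − 48 = 66
  K = 30 + 4·66 = 294
Policy B (E − 17, Z − 16):
  E = 114 − 17 = 97
  K = 30 + 4·97 = 418
K: 294 − 418 = -124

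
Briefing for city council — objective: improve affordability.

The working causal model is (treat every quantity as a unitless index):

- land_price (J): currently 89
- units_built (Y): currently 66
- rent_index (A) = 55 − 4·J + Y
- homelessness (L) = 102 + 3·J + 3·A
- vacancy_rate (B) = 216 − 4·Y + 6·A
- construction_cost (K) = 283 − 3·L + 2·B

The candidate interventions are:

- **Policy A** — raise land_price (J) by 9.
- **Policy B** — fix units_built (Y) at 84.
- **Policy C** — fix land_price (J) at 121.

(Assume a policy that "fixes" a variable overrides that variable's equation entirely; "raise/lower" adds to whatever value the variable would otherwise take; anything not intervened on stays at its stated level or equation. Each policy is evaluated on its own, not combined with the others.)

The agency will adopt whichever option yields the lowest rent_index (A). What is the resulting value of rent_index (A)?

-363

Policy A (J + 9):
  J = 89 + 9 = 98
  Y = 66
  A = 55 − 4·98 + 66 = -271
Policy B (Y := 84):
  J = 89
  Y = 84
  A = 55 − 4·89 + 84 = -217
Policy C (J := 121):
  J = 121
  Y = 66
  A = 55 − 4·121 + 66 = -363
Comparing — Policy A: A=-271, Policy B: A=-217, Policy C: A=-363. Lowest is -363 (Policy C).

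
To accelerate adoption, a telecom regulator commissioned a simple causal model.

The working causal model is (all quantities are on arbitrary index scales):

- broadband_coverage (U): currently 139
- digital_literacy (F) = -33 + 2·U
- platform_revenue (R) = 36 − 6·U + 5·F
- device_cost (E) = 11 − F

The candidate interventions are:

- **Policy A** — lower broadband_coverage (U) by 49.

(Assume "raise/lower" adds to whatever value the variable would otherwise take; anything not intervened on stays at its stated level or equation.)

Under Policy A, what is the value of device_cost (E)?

Policy A (U − 49):
  U = 139 − 49 = 90
  F = -33 + 2·90 = 147
  E = 11 − 147 = -136

-136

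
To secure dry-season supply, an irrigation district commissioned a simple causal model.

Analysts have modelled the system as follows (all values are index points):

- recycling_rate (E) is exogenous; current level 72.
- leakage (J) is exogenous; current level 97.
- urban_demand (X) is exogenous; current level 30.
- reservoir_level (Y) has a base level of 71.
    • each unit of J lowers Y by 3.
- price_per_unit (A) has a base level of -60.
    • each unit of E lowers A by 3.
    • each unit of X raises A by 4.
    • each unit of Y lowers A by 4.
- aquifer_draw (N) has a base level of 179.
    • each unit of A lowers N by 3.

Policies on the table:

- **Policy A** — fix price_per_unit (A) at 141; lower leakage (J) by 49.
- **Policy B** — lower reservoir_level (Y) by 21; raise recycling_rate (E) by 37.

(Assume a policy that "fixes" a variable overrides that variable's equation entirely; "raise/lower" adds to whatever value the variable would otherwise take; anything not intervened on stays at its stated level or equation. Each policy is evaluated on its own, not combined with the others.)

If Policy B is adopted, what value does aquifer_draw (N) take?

-1912

Policy B (Y − 21, E + 37):
  E = 72 + 37 = 109
  J = 97
  X = 30
  Y = 71 − 3·97 (−21 from intervention) = -241
  A = -60 − 3·109 + 4·30 − 4·(-241) = 697
  N = 179 − 3·697 = -1912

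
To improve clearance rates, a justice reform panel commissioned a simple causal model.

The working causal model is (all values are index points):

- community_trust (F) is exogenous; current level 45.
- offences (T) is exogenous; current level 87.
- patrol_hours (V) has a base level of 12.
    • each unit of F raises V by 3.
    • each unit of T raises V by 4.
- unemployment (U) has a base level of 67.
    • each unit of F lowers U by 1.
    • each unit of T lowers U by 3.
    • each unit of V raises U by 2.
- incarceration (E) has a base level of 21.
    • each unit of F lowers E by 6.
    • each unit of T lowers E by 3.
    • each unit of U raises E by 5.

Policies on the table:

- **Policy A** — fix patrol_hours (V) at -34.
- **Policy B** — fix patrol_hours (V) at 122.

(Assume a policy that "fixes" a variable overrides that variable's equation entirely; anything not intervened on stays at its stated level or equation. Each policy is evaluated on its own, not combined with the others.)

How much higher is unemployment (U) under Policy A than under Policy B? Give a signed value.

-312

Policy A (V := -34):
  F = 45
  T = 87
  V = -34
  U = 67 − 45 − 3·87 + 2·(-34) = -307
Policy B (V := 122):
  F = 45
  T = 87
  V = 122
  U = 67 − 45 − 3·87 + 2·122 = 5
U: -307 − 5 = -312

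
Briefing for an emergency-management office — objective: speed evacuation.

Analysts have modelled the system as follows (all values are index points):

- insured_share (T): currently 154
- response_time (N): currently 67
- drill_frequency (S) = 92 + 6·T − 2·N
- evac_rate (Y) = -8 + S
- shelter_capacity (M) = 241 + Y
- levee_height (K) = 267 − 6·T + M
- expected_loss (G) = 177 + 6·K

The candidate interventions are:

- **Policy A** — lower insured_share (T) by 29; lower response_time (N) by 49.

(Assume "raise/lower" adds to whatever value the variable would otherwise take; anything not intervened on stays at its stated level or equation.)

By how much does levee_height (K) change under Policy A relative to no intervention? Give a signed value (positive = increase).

Baseline:
  T = 154
  N = 67
  S = 92 + 6·154 − 2·67 = 882
  Y = -8 + 882 = 874
  M = 241 + 874 = 1115
  K = 267 − 6·154 + 1115 = 458
Policy A (T − 29, N − 49):
  T = 154 − 29 = 125
  N = 67 − 49 = 18
  S = 92 + 6·125 − 2·18 = 806
  Y = -8 + 806 = 798
  M = 241 + 798 = 1039
  K = 267 − 6·125 + 1039 = 556
Change in K: 556 − 458 = 98

98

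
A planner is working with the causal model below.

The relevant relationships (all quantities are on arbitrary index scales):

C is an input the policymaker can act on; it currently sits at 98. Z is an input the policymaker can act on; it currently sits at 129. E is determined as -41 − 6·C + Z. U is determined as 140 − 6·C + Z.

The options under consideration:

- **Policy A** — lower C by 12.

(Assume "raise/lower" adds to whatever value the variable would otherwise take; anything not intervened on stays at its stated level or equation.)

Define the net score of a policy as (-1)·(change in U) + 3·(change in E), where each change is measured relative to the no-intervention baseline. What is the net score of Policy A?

144

Baseline:
  C = 98
  Z = 129
  E = -41 − 6·98 + 129 = -500
  U = 140 − 6·98 + 129 = -319
Policy A (C − 12):
  C = 98 − 12 = 86
  Z = 129
  E = -41 − 6·86 + 129 = -428
  U = 140 − 6·86 + 129 = -247
ΔU = -247 − (-319) = 72; ΔE = -428 − (-500) = 72
Score = (-1)·72 + 3·72 = 144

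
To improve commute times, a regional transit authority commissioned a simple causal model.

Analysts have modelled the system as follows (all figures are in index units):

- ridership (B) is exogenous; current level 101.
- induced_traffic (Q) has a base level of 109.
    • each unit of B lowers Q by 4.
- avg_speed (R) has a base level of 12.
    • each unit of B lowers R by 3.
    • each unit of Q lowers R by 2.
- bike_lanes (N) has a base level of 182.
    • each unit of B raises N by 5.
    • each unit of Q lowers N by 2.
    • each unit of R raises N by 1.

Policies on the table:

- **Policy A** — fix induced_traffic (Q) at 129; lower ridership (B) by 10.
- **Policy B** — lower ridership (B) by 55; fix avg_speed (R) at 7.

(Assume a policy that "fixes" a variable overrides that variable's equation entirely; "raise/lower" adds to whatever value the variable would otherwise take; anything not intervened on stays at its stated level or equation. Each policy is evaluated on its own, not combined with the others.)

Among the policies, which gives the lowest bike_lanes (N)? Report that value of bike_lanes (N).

Policy A (Q := 129, B − 10):
  B = 101 − 10 = 91
  Q = 129
  R = 12 − 3·91 − 2·129 = -519
  N = 182 + 5·91 − 2·129 + (-519) = -140
Policy B (B − 55, R := 7):
  B = 101 − 55 = 46
  Q = 109 − 4·46 = -75
  R = 7
  N = 182 + 5·46 − 2·(-75) + 7 = 569
Comparing — Policy A: N=-140, Policy B: N=569. Lowest is -140 (Policy A).

-140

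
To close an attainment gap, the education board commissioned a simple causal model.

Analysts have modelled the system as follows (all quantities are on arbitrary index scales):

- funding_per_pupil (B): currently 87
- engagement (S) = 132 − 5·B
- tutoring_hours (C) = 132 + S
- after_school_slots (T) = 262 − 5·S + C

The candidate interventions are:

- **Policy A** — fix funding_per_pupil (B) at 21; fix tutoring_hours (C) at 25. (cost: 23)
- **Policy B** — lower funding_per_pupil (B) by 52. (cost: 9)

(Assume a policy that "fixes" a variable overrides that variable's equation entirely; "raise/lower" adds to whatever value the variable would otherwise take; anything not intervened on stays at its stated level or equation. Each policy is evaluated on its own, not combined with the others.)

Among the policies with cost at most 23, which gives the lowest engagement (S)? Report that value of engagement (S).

-43

Policy A (B := 21, C := 25):
  B = 21
  S = 132 − 5·21 = 27
Policy B (B − 52):
  B = 87 − 52 = 35
  S = 132 − 5·35 = -43
Comparing — Policy A: S=27, Policy B: S=-43. Lowest is -43 (Policy B).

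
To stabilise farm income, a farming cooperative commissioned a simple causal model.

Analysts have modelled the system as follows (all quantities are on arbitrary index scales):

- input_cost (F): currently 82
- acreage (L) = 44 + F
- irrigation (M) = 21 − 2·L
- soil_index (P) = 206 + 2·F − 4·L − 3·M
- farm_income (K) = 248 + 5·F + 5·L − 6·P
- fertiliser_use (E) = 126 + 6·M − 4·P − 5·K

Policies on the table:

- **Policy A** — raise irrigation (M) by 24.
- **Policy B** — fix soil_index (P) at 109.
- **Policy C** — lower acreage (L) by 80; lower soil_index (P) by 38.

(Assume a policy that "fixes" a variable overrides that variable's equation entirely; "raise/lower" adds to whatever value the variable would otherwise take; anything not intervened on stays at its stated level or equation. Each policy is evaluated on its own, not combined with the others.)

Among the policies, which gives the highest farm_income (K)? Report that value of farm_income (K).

634

Policy A (M + 24):
  F = 82
  L = 44 + 82 = 126
  M = 21 − 2·126 (+24 from intervention) = -207
  P = 206 + 2·82 − 4·126 − 3·(-207) = 487
  K = 248 + 5·82 + 5·126 − 6·487 = -1634
Policy B (P := 109):
  F = 82
  L = 44 + 82 = 126
  M = 21 − 2·126 = -231
  P = 109
  K = 248 + 5·82 + 5·126 − 6·109 = 634
Policy C (L − 80, P − 38):
  F = 82
  L = 44 + 82 (−80 from intervention) = 46
  M = 21 − 2·46 = -71
  P = 206 + 2·82 − 4·46 − 3·(-71) (−38 from intervention) = 361
  K = 248 + 5·82 + 5·46 − 6·361 = -1278
Comparing — Policy A: K=-1634, Policy B: K=634, Policy C: K=-1278. Highest is 634 (Policy B).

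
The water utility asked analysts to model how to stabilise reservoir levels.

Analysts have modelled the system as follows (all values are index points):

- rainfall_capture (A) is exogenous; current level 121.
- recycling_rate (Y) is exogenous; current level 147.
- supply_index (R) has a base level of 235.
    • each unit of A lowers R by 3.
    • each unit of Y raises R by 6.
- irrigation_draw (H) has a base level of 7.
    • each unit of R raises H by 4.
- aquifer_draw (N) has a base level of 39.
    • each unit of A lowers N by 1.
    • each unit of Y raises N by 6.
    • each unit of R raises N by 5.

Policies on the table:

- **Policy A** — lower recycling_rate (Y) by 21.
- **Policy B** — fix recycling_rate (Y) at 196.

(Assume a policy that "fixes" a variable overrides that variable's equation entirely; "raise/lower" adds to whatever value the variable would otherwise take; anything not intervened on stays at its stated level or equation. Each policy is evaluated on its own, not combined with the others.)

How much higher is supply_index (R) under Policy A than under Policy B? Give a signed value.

-420

Policy A (Y − 21):
  A = 121
  Y = 147 − 21 = 126
  R = 235 − 3·121 + 6·126 = 628
Policy B (Y := 196):
  A = 121
  Y = 196
  R = 235 − 3·121 + 6·196 = 1048
R: 628 − 1048 = -420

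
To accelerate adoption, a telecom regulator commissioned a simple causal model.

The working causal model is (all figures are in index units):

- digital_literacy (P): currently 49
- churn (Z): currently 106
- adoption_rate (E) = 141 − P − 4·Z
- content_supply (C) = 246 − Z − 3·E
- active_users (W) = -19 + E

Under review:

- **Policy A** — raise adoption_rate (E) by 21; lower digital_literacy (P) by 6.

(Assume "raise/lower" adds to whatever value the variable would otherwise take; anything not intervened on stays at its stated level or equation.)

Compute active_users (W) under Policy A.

Policy A (E + 21, P − 6):
  P = 49 − 6 = 43
  Z = 106
  E = 141 − 43 − 4·106 (+21 from intervention) = -305
  W = -19 + (-305) = -324

-324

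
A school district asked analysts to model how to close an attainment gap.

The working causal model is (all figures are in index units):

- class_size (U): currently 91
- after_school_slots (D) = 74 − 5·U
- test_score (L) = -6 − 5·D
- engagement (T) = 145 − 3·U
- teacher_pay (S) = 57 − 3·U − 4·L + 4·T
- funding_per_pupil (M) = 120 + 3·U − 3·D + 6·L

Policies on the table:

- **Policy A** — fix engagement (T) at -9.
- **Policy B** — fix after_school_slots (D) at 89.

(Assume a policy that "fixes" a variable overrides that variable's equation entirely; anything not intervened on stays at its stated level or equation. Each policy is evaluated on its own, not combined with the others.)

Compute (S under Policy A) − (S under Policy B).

-8924

Policy A (T := -9):
  U = 91
  D = 74 − 5·91 = -381
  L = -6 − 5·(-381) = 1899
  T = -9
  S = 57 − 3·91 − 4·1899 + 4·(-9) = -7848
Policy B (D := 89):
  U = 91
  D = 89
  L = -6 − 5·89 = -451
  T = 145 − 3·91 = -128
  S = 57 − 3·91 − 4·(-451) + 4·(-128) = 1076
S: -7848 − 1076 = -8924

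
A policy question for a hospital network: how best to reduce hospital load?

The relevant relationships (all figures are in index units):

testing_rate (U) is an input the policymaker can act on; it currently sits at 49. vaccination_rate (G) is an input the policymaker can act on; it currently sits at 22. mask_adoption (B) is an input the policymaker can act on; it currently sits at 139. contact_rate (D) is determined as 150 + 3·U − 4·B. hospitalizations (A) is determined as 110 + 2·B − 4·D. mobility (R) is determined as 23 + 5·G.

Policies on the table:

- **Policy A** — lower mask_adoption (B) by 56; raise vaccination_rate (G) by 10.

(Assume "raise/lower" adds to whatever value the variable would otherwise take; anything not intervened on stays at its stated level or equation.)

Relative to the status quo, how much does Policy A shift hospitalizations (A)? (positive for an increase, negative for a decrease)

Baseline:
  U = 49
  B = 139
  D = 150 + 3·49 − 4·139 = -259
  A = 110 + 2·139 − 4·(-259) = 1424
Policy A (B − 56, G + 10):
  U = 49
  B = 139 − 56 = 83
  D = 150 + 3·49 − 4·83 = -35
  A = 110 + 2·83 − 4·(-35) = 416
Change in A: 416 − 1424 = -1008

-1008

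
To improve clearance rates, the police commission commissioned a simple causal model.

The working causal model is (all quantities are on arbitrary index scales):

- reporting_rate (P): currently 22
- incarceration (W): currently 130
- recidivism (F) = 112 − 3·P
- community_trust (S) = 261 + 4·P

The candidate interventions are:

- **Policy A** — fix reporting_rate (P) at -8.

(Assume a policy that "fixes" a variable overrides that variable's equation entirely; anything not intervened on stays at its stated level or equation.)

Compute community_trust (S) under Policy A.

Policy A (P := -8):
  P = -8
  S = 261 + 4·(-8) = 229

229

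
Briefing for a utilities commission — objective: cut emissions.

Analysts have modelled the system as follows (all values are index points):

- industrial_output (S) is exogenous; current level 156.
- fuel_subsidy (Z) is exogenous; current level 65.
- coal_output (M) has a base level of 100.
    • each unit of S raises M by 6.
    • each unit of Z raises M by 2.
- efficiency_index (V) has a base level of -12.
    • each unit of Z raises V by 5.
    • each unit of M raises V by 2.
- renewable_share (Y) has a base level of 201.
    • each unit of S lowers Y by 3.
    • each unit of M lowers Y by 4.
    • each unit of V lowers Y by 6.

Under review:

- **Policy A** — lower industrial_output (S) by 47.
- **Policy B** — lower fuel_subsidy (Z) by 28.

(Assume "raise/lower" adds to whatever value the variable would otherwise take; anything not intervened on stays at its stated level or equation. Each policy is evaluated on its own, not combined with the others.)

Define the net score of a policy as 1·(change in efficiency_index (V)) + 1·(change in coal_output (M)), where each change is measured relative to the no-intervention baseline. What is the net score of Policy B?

Baseline:
  S = 156
  Z = 65
  M = 100 + 6·156 + 2·65 = 1166
  V = -12 + 5·65 + 2·1166 = 2645
Policy B (Z − 28):
  S = 156
  Z = 65 − 28 = 37
  M = 100 + 6·156 + 2·37 = 1110
  V = -12 + 5·37 + 2·1110 = 2393
ΔV = 2393 − 2645 = -252; ΔM = 1110 − 1166 = -56
Score = 1·(-252) + 1·(-56) = -308

-308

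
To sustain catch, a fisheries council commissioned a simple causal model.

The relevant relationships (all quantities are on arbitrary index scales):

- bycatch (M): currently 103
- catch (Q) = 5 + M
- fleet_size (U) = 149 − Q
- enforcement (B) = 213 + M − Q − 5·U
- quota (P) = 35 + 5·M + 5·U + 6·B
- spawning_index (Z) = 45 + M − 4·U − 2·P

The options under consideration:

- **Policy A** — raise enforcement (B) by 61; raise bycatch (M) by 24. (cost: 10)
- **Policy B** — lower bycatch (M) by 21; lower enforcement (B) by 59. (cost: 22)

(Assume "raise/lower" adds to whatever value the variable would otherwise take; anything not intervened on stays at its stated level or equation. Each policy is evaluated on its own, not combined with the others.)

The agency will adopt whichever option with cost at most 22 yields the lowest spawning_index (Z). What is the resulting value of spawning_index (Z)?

Policy A (B + 61, M + 24):
  M = 103 + 24 = 127
  Q = 5 + 127 = 132
  U = 149 − 132 = 17
  B = 213 + 127 − 132 − 5·17 (+61 from intervention) = 184
  P = 35 + 5·127 + 5·17 + 6·184 = 1859
  Z = 45 + 127 − 4·17 − 2·1859 = -3614
Policy B (M − 21, B − 59):
  M = 103 − 21 = 82
  Q = 5 + 82 = 87
  U = 149 − 87 = 62
  B = 213 + 82 − 87 − 5·62 (−59 from intervention) = -161
  P = 35 + 5·82 + 5·62 + 6·(-161) = -211
  Z = 45 + 82 − 4·62 − 2·(-211) = 301
Comparing — Policy A: Z=-3614, Policy B: Z=301. Lowest is -3614 (Policy A).

-3614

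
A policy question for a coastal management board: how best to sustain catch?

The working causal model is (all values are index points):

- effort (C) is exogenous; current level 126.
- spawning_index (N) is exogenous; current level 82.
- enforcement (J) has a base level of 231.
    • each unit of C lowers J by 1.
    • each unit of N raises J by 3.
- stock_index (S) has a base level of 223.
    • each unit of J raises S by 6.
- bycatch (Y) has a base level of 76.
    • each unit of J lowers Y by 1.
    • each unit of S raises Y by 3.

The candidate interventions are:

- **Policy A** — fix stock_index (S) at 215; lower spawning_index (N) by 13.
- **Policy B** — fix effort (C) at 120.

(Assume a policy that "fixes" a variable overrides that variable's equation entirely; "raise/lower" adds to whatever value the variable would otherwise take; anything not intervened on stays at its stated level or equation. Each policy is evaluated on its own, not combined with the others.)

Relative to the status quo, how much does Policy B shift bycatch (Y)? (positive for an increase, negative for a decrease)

Baseline:
  C = 126
  N = 82
  J = 231 − 126 + 3·82 = 351
  S = 223 + 6·351 = 2329
  Y = 76 − 351 + 3·2329 = 6712
Policy B (C := 120):
  C = 120
  N = 82
  J = 231 − 120 + 3·82 = 357
  S = 223 + 6·357 = 2365
  Y = 76 − 357 + 3·2365 = 6814
Change in Y: 6814 − 6712 = 102

102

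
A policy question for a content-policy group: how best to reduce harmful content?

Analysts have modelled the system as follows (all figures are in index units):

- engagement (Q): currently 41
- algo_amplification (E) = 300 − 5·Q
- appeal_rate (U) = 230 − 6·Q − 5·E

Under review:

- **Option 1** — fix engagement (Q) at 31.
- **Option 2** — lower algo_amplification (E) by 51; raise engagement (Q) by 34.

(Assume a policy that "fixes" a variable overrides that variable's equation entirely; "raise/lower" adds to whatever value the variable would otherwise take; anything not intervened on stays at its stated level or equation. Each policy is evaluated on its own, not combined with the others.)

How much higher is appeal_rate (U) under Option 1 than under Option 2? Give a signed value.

-1091

Option 1 (Q := 31):
  Q = 31
  E = 300 − 5·31 = 145
  U = 230 − 6·31 − 5·145 = -681
Option 2 (E − 51, Q + 34):
  Q = 41 + 34 = 75
  E = 300 − 5·75 (−51 from intervention) = -126
  U = 230 − 6·75 − 5·(-126) = 410
U: -681 − 410 = -1091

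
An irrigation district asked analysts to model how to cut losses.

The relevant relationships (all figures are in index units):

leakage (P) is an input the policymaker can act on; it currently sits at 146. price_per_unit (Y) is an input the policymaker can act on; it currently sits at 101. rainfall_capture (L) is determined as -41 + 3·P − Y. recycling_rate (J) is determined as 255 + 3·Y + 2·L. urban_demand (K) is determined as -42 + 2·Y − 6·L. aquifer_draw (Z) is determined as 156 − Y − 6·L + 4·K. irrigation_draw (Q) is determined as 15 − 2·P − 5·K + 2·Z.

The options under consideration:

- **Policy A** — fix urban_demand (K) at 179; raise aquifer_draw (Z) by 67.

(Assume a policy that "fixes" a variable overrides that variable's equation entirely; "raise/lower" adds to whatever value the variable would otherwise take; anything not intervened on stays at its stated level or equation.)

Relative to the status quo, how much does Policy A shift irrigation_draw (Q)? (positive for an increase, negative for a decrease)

5519

Baseline:
  P = 146
  Y = 101
  L = -41 + 3·146 − 101 = 296
  K = -42 + 2·101 − 6·296 = -1616
  Z = 156 − 101 − 6·296 + 4·(-1616) = -8185
  Q = 15 − 2·146 − 5·(-1616) + 2·(-8185) = -8567
Policy A (K := 179, Z + 67):
  P = 146
  Y = 101
  L = -41 + 3·146 − 101 = 296
  K = 179
  Z = 156 − 101 − 6·296 + 4·179 (+67 from intervention) = -938
  Q = 15 − 2·146 − 5·179 + 2·(-938) = -3048
Change in Q: -3048 − (-8567) = 5519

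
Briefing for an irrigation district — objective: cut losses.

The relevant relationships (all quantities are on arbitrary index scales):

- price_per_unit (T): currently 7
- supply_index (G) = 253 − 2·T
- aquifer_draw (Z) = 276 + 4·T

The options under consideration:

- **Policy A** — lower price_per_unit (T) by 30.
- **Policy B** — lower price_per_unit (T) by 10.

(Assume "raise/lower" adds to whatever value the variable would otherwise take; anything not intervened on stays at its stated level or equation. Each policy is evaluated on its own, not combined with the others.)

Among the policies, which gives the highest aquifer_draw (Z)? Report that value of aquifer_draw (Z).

264

Policy A (T − 30):
  T = 7 − 30 = -23
  Z = 276 + 4·(-23) = 184
Policy B (T − 10):
  T = 7 − 10 = -3
  Z = 276 + 4·(-3) = 264
Comparing — Policy A: Z=184, Policy B: Z=264. Highest is 264 (Policy B).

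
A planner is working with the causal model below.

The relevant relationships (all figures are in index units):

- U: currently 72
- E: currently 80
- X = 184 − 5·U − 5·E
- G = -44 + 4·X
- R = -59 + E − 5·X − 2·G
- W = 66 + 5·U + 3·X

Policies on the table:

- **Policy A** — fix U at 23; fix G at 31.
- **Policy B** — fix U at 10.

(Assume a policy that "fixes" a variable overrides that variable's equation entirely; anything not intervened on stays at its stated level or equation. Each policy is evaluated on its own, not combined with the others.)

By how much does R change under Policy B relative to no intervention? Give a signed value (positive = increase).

-4030

Baseline:
  U = 72
  E = 80
  X = 184 − 5·72 − 5·80 = -576
  G = -44 + 4·(-576) = -2348
  R = -59 + 80 − 5·(-576) − 2·(-2348) = 7597
Policy B (U := 10):
  U = 10
  E = 80
  X = 184 − 5·10 − 5·80 = -266
  G = -44 + 4·(-266) = -1108
  R = -59 + 80 − 5·(-266) − 2·(-1108) = 3567
Change in R: 3567 − 7597 = -4030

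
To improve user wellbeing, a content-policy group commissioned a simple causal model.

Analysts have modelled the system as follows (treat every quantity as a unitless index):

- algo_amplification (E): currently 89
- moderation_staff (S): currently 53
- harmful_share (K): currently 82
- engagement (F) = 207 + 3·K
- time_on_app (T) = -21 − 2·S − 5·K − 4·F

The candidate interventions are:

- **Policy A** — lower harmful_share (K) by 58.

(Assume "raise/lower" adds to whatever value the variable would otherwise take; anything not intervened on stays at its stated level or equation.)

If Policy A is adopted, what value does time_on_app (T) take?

Policy A (K − 58):
  S = 53
  K = 82 − 58 = 24
  F = 207 + 3·24 = 279
  T = -21 − 2·53 − 5·24 − 4·279 = -1363

-1363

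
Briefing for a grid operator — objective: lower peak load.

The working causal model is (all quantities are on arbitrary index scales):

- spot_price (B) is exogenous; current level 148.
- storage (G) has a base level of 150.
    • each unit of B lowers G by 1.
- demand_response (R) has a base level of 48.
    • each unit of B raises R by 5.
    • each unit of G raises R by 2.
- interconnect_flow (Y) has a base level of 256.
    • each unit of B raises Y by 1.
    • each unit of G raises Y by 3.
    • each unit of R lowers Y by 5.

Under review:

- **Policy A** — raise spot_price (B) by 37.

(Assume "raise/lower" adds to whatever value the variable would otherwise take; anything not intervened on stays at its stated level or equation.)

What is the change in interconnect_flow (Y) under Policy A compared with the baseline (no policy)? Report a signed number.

Baseline:
  B = 148
  G = 150 − 148 = 2
  R = 48 + 5·148 + 2·2 = 792
  Y = 256 + 148 + 3·2 − 5·792 = -3550
Policy A (B + 37):
  B = 148 + 37 = 185
  G = 150 − 185 = -35
  R = 48 + 5·185 + 2·(-35) = 903
  Y = 256 + 185 + 3·(-35) − 5·903 = -4179
Change in Y: -4179 − (-3550) = -629

-629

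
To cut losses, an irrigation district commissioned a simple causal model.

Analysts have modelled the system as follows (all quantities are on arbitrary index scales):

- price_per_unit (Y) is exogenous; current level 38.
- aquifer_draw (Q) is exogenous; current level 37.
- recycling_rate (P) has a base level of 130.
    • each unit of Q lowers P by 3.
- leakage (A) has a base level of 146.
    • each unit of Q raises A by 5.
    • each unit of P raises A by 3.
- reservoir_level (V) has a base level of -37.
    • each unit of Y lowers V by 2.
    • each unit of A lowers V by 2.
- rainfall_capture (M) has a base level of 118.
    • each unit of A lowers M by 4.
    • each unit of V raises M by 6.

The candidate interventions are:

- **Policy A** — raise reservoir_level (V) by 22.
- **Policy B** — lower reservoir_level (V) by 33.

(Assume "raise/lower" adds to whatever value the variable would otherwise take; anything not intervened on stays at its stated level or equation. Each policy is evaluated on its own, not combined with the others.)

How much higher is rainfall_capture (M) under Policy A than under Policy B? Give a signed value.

Policy A (V + 22):
  Y = 38
  Q = 37
  P = 130 − 3·37 = 19
  A = 146 + 5·37 + 3·19 = 388
  V = -37 − 2·38 − 2·388 (+22 from intervention) = -867
  M = 118 − 4·388 + 6·(-867) = -6636
Policy B (V − 33):
  Y = 38
  Q = 37
  P = 130 − 3·37 = 19
  A = 146 + 5·37 + 3·19 = 388
  V = -37 − 2·38 − 2·388 (−33 from intervention) = -922
  M = 118 − 4·388 + 6·(-922) = -6966
M: -6636 − (-6966) = 330

330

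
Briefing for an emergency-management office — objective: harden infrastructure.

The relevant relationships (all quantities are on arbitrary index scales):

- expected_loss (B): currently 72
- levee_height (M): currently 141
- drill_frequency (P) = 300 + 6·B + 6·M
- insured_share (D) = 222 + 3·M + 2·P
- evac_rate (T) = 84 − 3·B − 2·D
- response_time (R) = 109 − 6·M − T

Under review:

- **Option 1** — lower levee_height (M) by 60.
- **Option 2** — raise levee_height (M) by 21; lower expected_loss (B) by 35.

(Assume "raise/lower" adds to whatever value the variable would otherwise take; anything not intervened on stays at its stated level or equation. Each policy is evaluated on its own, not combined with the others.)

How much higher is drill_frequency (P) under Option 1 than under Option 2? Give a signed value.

-276

Option 1 (M − 60):
  B = 72
  M = 141 − 60 = 81
  P = 300 + 6·72 + 6·81 = 1218
Option 2 (M + 21, B − 35):
  B = 72 − 35 = 37
  M = 141 + 21 = 162
  P = 300 + 6·37 + 6·162 = 1494
P: 1218 − 1494 = -276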